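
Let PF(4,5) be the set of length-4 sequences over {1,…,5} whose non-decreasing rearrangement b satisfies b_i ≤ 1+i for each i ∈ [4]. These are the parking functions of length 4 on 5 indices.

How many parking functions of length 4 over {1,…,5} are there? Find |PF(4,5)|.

432

Count = 2·6^3 = 2×216 = 432
One tuple (1,4,5,2) → sorted (1,2,4,5): b_i ≤ 1+i ∀i, a PF.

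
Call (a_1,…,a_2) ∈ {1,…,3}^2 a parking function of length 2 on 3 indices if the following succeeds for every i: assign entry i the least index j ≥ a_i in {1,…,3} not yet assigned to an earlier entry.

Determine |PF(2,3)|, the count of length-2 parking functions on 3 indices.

Count = (4−2)·4^(2−1) = 2 · 4 = 8 [KW]
One tuple (2,2) → sorted (2,2): b_i ≤ 1+i ∀i, a PF.

8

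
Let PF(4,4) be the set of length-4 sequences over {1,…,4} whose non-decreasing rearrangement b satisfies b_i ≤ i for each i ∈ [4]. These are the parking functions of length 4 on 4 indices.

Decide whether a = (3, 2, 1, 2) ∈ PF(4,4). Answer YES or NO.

Sorted: b = (1, 2, 2, 3).
  b_1=1 ≤ 1
  b_2=2 ≤ 2
  b_3=2 ≤ 3
  b_4=3 ≤ 4
All bounds hold ⇒ YES

YES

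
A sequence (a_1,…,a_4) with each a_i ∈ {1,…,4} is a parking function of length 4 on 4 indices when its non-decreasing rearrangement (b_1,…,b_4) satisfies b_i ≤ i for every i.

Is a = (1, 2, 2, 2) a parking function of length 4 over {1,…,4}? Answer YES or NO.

Rearranged: b = (1, 2, 2, 2).
  b_1=1 ≤ 1
  b_2=2 ≤ 2
  b_3=2 ≤ 3
  b_4=2 ≤ 4
All bounds hold ⇒ YES

YES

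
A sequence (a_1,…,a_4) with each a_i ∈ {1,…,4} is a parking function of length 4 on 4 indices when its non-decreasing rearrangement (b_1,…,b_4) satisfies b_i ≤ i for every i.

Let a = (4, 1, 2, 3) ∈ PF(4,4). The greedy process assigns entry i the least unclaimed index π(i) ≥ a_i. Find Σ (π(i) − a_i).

Σπ = 4·5/2 = 10 (π permutes [4]); Σa = 4+1+2+3 = 10; disp = 10−10 = 0.

0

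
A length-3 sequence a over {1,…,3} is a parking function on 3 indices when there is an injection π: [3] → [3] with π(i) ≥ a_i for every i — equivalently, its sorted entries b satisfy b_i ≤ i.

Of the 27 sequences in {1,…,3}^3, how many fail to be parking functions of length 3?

|PF| = (3−3+1)·(3+1)^(3−1) = 1·16 = 16 (Konheim–Weiss)
E.g. (3,3,3) → sorted (3,3,3): b_1=3>1, not a PF.
Total 27; non-PF = 27−16 = 11

11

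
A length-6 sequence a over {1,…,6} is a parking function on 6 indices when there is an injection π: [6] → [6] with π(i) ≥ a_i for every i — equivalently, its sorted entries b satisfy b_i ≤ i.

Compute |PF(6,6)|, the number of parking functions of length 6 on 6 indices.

|PF| = (6+1−6)·(6+1)^{6−1} = 1×16807 = 16807 [KW]
Example (1,3,2,6,4,1) → sorted (1,1,2,3,4,6): b_i ≤ i ∀i, a PF.

16807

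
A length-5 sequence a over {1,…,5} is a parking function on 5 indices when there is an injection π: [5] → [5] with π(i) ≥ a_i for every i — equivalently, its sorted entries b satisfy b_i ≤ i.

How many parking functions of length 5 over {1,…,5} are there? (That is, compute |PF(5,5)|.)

1296

Count = (5+1−5)·(5+1)^{5−1} = 1×1296 = 1296 [KW]
One tuple (1,1,4,5,2) → sorted (1,1,2,4,5): b_i ≤ i ∀i, a PF.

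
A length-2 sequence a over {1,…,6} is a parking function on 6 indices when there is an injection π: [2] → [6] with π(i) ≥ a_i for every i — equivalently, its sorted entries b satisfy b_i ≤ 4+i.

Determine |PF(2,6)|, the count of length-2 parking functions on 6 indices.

35

#PF = (6−2+1)·(6+1)^(2−1) = 5 · 7 = 35 (Pollak)
Example (5,1) → sorted (1,5): b_i ≤ 4+i ∀i, a PF.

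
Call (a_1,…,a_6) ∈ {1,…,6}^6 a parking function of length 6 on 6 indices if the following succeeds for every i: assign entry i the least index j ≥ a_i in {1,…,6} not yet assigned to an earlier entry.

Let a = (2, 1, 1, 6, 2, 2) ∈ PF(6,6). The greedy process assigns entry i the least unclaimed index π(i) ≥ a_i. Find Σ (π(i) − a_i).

7

Σπ(i) = 1+…+6 = 21; Σa = 2+1+1+6+2+2 = 14; disp = 21−14 = 7.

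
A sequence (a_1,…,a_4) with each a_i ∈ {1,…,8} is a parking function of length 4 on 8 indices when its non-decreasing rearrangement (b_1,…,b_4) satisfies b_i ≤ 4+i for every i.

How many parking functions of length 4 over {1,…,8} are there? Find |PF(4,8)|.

Count = (9−4)·9^(4−1) = 5×729 = 3645 (Pollak)
Example (8,3,6,2) → sorted (2,3,6,8): b_i ≤ 4+i ∀i, a PF.

3645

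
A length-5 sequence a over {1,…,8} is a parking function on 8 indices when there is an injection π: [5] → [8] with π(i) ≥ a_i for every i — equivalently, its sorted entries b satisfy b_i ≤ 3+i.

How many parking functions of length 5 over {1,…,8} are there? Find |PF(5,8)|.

|PF| = (9−5)·9^(5−1) = 4 · 6561 = 26244 (Pollak)
Check (1,5,1,3,2) → sorted (1,1,2,3,5): b_i ≤ 3+i ∀i, a PF.

26244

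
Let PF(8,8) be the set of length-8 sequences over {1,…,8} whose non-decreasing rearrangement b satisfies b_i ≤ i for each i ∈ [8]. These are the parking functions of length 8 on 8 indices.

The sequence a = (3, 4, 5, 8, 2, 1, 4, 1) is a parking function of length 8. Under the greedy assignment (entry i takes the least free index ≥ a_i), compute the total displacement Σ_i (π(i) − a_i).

Σπ = 36 ({1..8} each once); Σa = 3+4+5+8+2+1+4+1 = 28; disp = 36−28 = 8.

8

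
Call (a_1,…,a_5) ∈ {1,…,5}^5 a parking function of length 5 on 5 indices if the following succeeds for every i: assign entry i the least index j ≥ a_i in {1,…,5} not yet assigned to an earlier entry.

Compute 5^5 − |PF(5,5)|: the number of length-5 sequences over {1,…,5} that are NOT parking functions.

Count = 1·6^4 = 1·1296 = 1296 (Pollak)
Check (2,4,4,5,5) → sorted (2,4,4,5,5): b_1=2>1, not a PF.
So 3125 − 1296 = 1829 fail.

1829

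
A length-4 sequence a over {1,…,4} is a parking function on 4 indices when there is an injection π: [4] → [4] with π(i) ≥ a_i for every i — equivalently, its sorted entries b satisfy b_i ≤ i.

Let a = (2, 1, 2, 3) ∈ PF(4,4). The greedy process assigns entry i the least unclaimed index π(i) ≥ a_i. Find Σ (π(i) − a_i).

2

Σπ = 4·5/2 = 10 (π permutes [4]); Σa = 2+1+2+3 = 8; disp = 10−8 = 2.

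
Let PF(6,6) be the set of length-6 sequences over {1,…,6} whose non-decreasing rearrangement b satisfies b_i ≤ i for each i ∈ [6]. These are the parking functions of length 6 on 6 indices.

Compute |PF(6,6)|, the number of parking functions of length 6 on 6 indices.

16807

|PF(6,6)| = 1·7^5 = 1 · 16807 = 16807 (Konheim–Weiss)
Check (1,2,5,4,6,2) → sorted (1,2,2,4,5,6): b_i ≤ i ∀i, a PF.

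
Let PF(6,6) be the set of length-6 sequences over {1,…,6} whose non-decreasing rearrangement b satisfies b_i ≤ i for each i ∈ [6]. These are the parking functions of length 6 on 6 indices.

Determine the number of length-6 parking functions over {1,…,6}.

16807

#PF = (7−6)·7^(6−1) = 1×16807 = 16807 (Konheim–Weiss)
E.g. (3,1,5,2,6,1) → sorted (1,1,2,3,5,6): b_i ≤ i ∀i, a PF.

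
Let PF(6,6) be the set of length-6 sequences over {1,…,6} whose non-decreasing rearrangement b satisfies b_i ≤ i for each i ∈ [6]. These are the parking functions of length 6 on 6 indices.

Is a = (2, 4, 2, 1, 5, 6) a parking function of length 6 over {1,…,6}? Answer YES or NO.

Sorted: b = (1, 2, 2, 4, 5, 6).
  b_1=1 ≤ 1
  b_2=2 ≤ 2
  b_3=2 ≤ 3
  b_4=4 ≤ 4
  b_5=5 ≤ 5
  b_6=6 ≤ 6
All bounds hold ⇒ YES

YES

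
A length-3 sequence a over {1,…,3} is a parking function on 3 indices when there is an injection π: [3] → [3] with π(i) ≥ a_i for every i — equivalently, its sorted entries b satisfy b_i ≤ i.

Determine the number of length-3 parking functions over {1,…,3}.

|PF| = (3−3+1)·(3+1)^(3−1) = 1×16 = 16
E.g. (2,1,1) → sorted (1,1,2): b_i ≤ i ∀i, a PF.

16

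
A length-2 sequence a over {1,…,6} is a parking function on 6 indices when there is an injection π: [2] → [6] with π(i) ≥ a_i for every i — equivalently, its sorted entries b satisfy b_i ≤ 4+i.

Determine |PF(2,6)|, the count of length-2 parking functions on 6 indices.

#PF = (6+1−2)·(6+1)^{2−1} = 5·7 = 35
Check (1,6) → sorted (1,6): b_i ≤ 4+i ∀i, a PF.

35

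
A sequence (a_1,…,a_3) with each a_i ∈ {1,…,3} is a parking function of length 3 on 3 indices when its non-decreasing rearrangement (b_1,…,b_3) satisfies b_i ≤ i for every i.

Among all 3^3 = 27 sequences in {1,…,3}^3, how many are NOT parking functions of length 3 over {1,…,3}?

11

#PF = 1·4^2 = 1×16 = 16 [KW]
One tuple (2,2,3) → sorted (2,2,3): b_1=2>1, not a PF.
3^3 − 16 = 27 − 16 = 11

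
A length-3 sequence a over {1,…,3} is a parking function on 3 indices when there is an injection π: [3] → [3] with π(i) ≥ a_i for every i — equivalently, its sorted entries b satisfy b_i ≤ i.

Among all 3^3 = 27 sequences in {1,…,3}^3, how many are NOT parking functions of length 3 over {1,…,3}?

11

|PF(3,3)| = (4−3)·4^(3−1) = 1 · 16 = 16 (Pollak)
Check (3,1,3) → sorted (1,3,3): b_2=3>2, not a PF.
Total 27; non-PF = 27−16 = 11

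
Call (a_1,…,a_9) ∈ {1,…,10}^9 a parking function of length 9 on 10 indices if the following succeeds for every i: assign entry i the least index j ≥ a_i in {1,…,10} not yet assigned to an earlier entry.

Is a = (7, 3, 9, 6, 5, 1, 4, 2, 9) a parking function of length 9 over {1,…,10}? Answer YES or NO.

Sorted: b = (1, 2, 3, 4, 5, 6, 7, 9, 9).
  b_1=1 ≤ 2
  b_2=2 ≤ 3
  b_3=3 ≤ 4
  b_4=4 ≤ 5
  b_5=5 ≤ 6
  b_6=6 ≤ 7
  b_7=7 ≤ 8
  b_8=9 ≤ 9
  b_9=9 ≤ 10
All bounds hold ⇒ YES

YES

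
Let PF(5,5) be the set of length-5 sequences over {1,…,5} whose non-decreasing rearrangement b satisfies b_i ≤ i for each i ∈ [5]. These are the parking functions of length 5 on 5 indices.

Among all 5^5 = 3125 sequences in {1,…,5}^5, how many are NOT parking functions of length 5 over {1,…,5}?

|PF(5,5)| = (5+1−5)·(5+1)^{5−1} = 1×1296 = 1296 (Pollak)
One tuple (2,4,2,2,3) → sorted (2,2,2,3,4): b_1=2>1, not a PF.
Total 3125; non-PF = 3125−1296 = 1829

1829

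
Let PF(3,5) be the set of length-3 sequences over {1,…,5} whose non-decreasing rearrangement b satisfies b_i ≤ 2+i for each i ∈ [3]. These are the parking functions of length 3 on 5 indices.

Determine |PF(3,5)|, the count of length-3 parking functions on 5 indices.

|PF(3,5)| = (5−3+1)·(5+1)^(3−1) = 3·36 = 108 (Konheim–Weiss)
One tuple (4,2,5) → sorted (2,4,5): b_i ≤ 2+i ∀i, a PF.

108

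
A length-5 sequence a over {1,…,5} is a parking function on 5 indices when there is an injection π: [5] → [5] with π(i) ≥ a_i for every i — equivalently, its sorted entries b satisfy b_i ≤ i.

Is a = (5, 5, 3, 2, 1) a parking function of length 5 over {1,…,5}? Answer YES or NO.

NO

Sorted: b = (1, 2, 3, 5, 5).
  b_1=1 ≤ 1
  b_2=2 ≤ 2
  b_3=3 ≤ 3
  b_4=5 > 4
  fails at i=4 ⇒ NO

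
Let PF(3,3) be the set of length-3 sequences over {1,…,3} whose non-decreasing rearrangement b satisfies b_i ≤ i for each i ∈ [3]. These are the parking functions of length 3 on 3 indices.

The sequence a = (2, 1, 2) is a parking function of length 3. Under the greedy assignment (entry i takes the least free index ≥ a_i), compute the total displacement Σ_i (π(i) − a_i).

1

Σπ = 3·4/2 = 6 (π permutes [3]); Σa = 2+1+2 = 5; disp = 6−5 = 1.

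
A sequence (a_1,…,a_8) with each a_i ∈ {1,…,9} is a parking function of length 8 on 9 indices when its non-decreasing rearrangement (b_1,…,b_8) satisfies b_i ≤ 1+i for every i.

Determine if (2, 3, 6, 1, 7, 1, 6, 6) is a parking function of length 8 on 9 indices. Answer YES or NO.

YES

Sorted: b = (1, 1, 2, 3, 6, 6, 6, 7).
  b_1=1 ≤ 2
  b_2=1 ≤ 3
  b_3=2 ≤ 4
  b_4=3 ≤ 5
  b_5=6 ≤ 6
  b_6=6 ≤ 7
  b_7=6 ≤ 8
  b_8=7 ≤ 9
All bounds hold ⇒ YES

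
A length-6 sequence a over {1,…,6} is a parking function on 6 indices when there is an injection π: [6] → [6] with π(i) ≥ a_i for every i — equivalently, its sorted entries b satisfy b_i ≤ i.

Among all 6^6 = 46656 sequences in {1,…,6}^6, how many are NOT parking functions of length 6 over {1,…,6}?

#PF = (6+1−6)·(6+1)^{6−1} = 1·16807 = 16807 (Konheim–Weiss)
E.g. (6,4,5,5,3,6) → sorted (3,4,5,5,6,6): b_1=3>1, not a PF.
Total 46656; non-PF = 46656−16807 = 29849

29849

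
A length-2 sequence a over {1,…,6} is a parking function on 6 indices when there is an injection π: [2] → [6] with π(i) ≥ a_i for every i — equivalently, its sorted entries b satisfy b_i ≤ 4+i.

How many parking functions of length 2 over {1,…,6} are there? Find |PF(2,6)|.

|PF| = (6−2+1)·(6+1)^(2−1) = 5 · 7 = 35 (Konheim–Weiss)
E.g. (6,3) → sorted (3,6): b_i ≤ 4+i ∀i, a PF.

35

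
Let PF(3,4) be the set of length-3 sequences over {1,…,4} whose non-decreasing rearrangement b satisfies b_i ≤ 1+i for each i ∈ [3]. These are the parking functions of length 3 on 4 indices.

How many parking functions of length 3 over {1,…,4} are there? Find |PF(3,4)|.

|PF| = (4−3+1)·(4+1)^(3−1) = 2·25 = 50 (Pollak)
Example (4,1,3) → sorted (1,3,4): b_i ≤ 1+i ∀i, a PF.

50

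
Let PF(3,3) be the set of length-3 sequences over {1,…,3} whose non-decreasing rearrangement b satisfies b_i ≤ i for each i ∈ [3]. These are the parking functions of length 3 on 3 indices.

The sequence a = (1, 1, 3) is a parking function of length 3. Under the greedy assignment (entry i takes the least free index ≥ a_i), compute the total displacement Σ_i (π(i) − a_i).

1

Σπ(i) = 1+…+3 = 6; Σa = 1+1+3 = 5; disp = 6−5 = 1.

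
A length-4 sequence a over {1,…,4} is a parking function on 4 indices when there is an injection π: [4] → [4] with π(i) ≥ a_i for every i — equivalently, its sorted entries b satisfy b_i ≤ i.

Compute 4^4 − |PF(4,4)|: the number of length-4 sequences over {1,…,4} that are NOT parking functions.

#PF = 1·5^3 = 1·125 = 125 (Konheim–Weiss)
One tuple (1,4,4,4) → sorted (1,4,4,4): b_2=4>2, not a PF.
Total 256; non-PF = 256−125 = 131

131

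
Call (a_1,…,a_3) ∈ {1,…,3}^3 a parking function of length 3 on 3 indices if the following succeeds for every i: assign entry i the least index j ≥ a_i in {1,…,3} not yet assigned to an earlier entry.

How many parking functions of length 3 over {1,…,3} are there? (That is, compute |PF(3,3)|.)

#PF = (4−3)·4^(3−1) = 1 · 16 = 16 (Konheim–Weiss)
One tuple (1,3,2) → sorted (1,2,3): b_i ≤ i ∀i, a PF.

16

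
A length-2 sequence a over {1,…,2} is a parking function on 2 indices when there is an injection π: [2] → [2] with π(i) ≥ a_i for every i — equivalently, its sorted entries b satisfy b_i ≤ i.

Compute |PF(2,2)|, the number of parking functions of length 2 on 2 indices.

#PF = (2+1−2)·(2+1)^{2−1} = 1·3 = 3
Example (1,2) → sorted (1,2): b_i ≤ i ∀i, a PF.

3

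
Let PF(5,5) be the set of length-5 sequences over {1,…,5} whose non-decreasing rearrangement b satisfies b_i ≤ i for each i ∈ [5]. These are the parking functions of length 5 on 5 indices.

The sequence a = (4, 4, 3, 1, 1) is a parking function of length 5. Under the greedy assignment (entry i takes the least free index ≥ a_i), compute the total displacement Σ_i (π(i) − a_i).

Σπ = 5·6/2 = 15 (π permutes [5]); Σa = 4+4+3+1+1 = 13; disp = 15−13 = 2.

2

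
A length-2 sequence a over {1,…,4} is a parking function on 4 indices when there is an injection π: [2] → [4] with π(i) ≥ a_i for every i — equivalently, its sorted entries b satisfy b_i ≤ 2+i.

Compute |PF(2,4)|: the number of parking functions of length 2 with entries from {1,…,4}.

15

|PF| = (4+1−2)·(4+1)^{2−1} = 3×5 = 15
One tuple (3,4) → sorted (3,4): b_i ≤ 2+i ∀i, a PF.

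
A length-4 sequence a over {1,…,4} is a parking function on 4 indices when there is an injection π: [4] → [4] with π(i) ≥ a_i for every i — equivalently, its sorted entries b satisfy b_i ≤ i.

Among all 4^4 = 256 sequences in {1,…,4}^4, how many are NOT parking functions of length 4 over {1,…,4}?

|PF| = (4+1−4)·(4+1)^{4−1} = 1·125 = 125 (Konheim–Weiss)
One tuple (4,4,4,4) → sorted (4,4,4,4): b_1=4>1, not a PF.
4^4 − 125 = 256 − 125 = 131

131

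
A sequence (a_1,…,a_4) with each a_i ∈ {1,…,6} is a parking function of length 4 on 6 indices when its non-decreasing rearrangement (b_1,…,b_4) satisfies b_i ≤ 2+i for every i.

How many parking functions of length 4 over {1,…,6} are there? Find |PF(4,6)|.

1029

Count = (6−4+1)·(6+1)^(4−1) = 3×343 = 1029
One tuple (3,1,1,6) → sorted (1,1,3,6): b_i ≤ 2+i ∀i, a PF.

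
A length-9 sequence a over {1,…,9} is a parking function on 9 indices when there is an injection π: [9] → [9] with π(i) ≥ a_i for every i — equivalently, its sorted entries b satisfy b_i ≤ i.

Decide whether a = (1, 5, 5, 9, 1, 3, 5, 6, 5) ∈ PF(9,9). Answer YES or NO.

Rearranged: b = (1, 1, 3, 5, 5, 5, 5, 6, 9).
  b_1=1 ≤ 1
  b_2=1 ≤ 2
  b_3=3 ≤ 3
  b_4=5 > 4
  fails at i=4 ⇒ NO

NO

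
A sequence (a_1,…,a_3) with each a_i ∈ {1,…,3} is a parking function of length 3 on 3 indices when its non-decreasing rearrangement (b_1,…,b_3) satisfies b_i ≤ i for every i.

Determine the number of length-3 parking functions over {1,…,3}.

16

#PF = (4−3)·4^(3−1) = 1 · 16 = 16 [KW]
Example (2,2,1) → sorted (1,2,2): b_i ≤ i ∀i, a PF.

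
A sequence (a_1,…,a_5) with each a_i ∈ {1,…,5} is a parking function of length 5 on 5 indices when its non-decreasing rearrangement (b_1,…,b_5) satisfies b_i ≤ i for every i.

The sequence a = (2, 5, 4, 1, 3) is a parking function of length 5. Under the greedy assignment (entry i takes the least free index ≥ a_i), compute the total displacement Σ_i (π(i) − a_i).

Σπ(i) = 1+…+5 = 15; Σa = 2+5+4+1+3 = 15; disp = 15−15 = 0.

0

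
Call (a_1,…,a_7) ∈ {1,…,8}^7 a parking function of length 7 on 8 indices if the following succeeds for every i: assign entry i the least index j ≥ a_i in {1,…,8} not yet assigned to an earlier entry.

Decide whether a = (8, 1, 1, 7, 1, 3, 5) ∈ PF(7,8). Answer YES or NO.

Sorted: b = (1, 1, 1, 3, 5, 7, 8).
  b_1=1 ≤ 2
  b_2=1 ≤ 3
  b_3=1 ≤ 4
  b_4=3 ≤ 5
  b_5=5 ≤ 6
  b_6=7 ≤ 7
  b_7=8 ≤ 8
All bounds hold ⇒ YES

YES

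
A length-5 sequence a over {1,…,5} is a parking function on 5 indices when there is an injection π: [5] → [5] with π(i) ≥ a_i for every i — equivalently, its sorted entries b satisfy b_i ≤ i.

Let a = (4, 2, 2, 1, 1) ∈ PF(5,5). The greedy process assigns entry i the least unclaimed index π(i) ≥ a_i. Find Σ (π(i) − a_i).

Σπ = 5·6/2 = 15 (π permutes [5]); Σa = 4+2+2+1+1 = 10; disp = 15−10 = 5.

5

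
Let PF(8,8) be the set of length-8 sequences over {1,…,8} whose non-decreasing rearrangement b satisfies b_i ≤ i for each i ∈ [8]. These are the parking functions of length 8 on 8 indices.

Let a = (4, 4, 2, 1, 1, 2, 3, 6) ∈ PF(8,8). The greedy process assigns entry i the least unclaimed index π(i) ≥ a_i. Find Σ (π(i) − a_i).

13

Σπ = 8·9/2 = 36 (π permutes [8]); Σa = 4+4+2+1+1+2+3+6 = 23; disp = 36−23 = 13.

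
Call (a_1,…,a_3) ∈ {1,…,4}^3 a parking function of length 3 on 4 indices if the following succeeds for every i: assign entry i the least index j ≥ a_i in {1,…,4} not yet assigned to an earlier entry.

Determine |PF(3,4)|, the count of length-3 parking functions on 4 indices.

Count = 2·5^2 = 2·25 = 50 [KW]
Example (3,2,2) → sorted (2,2,3): b_i ≤ 1+i ∀i, a PF.

50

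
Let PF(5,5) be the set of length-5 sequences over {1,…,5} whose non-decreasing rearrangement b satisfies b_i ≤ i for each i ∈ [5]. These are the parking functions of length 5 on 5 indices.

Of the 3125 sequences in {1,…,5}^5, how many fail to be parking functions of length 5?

|PF| = 1·6^4 = 1·1296 = 1296 (Konheim–Weiss)
One tuple (1,2,5,5,5) → sorted (1,2,5,5,5): b_3=5>3, not a PF.
5^5 − 1296 = 3125 − 1296 = 1829

1829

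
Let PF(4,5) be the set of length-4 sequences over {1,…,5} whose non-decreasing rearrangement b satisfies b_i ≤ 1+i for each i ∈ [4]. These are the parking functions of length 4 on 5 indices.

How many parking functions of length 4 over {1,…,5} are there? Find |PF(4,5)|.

432

|PF(4,5)| = (5−4+1)·(5+1)^(4−1) = 2 · 216 = 432
One tuple (2,3,5,4) → sorted (2,3,4,5): b_i ≤ 1+i ∀i, a PF.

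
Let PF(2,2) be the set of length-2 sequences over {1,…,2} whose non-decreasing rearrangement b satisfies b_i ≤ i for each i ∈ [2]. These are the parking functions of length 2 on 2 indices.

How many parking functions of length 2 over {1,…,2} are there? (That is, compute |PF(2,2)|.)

|PF(2,2)| = (2+1−2)·(2+1)^{2−1} = 1·3 = 3 (Konheim–Weiss)
Example (1,1) → sorted (1,1): b_i ≤ i ∀i, a PF.

3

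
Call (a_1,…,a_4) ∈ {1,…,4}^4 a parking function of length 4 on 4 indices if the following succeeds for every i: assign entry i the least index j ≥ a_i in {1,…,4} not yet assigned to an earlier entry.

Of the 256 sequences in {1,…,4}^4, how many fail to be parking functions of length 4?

131

|PF(4,4)| = 1·5^3 = 1 · 125 = 125 (Pollak)
E.g. (4,3,2,4) → sorted (2,3,4,4): b_1=2>1, not a PF.
So 256 − 125 = 131 fail.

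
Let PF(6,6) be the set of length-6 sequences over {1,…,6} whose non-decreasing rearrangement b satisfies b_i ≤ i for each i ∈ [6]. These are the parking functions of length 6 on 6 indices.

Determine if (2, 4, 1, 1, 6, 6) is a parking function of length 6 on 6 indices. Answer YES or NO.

NO

Rearranged: b = (1, 1, 2, 4, 6, 6).
  b_1=1 ≤ 1
  b_2=1 ≤ 2
  b_3=2 ≤ 3
  b_4=4 ≤ 4
  b_5=6 > 5
  fails at i=5 ⇒ NO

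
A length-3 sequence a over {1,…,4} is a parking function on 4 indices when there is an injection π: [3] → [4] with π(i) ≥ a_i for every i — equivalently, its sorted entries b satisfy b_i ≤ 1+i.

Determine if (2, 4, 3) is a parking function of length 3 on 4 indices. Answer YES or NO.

YES

Order a: b = (2, 3, 4).
  b_1=2 ≤ 2
  b_2=3 ≤ 3
  b_3=4 ≤ 4
All bounds hold ⇒ YES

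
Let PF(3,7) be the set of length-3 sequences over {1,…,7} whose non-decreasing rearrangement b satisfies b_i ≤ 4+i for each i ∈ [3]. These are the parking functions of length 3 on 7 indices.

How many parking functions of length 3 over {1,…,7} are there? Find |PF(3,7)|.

320

Count = (7+1−3)·(7+1)^{3−1} = 5×64 = 320 [KW]
E.g. (4,4,6) → sorted (4,4,6): b_i ≤ 4+i ∀i, a PF.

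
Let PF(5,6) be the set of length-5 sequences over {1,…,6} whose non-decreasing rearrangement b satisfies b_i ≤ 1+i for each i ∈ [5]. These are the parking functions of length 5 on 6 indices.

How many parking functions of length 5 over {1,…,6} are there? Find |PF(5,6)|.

Count = 2·7^4 = 2 · 2401 = 4802
Example (4,1,1,4,4) → sorted (1,1,4,4,4): b_i ≤ 1+i ∀i, a PF.

4802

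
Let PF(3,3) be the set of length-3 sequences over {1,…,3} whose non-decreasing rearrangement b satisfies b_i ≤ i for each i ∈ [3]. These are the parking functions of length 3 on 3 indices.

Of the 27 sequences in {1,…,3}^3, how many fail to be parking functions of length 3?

11

Count = 1·4^2 = 1×16 = 16 (Konheim–Weiss)
One tuple (2,3,3) → sorted (2,3,3): b_1=2>1, not a PF.
So 27 − 16 = 11 fail.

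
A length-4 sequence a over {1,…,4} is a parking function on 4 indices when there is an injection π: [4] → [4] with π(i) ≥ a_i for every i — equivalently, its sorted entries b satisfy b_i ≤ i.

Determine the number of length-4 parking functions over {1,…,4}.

#PF = (5−4)·5^(4−1) = 1 · 125 = 125 (Pollak)
E.g. (2,4,2,1) → sorted (1,2,2,4): b_i ≤ i ∀i, a PF.

125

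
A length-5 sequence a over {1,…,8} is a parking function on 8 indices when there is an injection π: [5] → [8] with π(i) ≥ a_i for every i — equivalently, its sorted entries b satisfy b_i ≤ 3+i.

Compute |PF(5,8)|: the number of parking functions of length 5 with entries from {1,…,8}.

26244

|PF(5,8)| = (8+1−5)·(8+1)^{5−1} = 4×6561 = 26244 (Konheim–Weiss)
One tuple (5,7,2,6,2) → sorted (2,2,5,6,7): b_i ≤ 3+i ∀i, a PF.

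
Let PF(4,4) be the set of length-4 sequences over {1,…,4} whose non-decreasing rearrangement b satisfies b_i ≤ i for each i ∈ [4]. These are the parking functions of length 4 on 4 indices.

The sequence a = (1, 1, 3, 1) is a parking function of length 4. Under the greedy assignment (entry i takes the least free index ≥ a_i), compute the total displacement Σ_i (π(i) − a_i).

Σπ(i) = 1+…+4 = 10; Σa = 1+1+3+1 = 6; disp = 10−6 = 4.

4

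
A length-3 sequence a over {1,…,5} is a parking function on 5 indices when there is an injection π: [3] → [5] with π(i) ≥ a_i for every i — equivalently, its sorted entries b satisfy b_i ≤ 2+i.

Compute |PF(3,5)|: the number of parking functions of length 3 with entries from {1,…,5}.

108

#PF = (5−3+1)·(5+1)^(3−1) = 3 · 36 = 108 (Pollak)
E.g. (4,2,1) → sorted (1,2,4): b_i ≤ 2+i ∀i, a PF.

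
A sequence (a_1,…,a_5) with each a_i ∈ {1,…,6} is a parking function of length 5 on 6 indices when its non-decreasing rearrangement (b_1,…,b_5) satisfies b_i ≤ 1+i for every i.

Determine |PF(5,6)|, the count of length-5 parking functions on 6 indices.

|PF(5,6)| = (6−5+1)·(6+1)^(5−1) = 2·2401 = 4802 [KW]
One tuple (2,5,5,4,3) → sorted (2,3,4,5,5): b_i ≤ 1+i ∀i, a PF.

4802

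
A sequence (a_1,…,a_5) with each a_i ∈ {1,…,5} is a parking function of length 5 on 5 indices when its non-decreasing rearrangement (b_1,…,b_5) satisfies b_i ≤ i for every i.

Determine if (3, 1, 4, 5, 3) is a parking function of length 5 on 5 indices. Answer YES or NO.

NO

Sorted: b = (1, 3, 3, 4, 5).
  b_1=1 ≤ 1
  b_2=3 > 2
  fails at i=2 ⇒ NO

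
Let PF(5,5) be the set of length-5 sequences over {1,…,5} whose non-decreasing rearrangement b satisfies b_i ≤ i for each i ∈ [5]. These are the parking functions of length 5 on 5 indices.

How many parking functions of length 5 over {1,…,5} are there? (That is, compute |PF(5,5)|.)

1296

|PF| = 1·6^4 = 1×1296 = 1296 [KW]
E.g. (1,2,3,2,2) → sorted (1,2,2,2,3): b_i ≤ i ∀i, a PF.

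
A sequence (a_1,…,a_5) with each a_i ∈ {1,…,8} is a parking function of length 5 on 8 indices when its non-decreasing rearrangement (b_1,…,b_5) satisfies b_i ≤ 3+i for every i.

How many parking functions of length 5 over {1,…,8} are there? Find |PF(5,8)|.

26244

|PF(5,8)| = 4·9^4 = 4 · 6561 = 26244 (Pollak)
E.g. (1,1,3,7,6) → sorted (1,1,3,6,7): b_i ≤ 3+i ∀i, a PF.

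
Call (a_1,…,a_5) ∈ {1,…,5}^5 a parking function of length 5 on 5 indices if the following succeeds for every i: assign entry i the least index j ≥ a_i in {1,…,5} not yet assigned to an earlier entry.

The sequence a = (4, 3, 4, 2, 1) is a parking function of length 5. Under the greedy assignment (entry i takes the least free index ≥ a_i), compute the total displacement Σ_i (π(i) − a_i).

1

Σπ = 15 ({1..5} each once); Σa = 4+3+4+2+1 = 14; disp = 15−14 = 1.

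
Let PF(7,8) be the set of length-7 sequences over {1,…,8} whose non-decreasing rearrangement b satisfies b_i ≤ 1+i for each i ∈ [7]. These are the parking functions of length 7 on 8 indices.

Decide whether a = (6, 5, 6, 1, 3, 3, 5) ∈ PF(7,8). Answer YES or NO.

Sorted: b = (1, 3, 3, 5, 5, 6, 6).
  b_1=1 ≤ 2
  b_2=3 ≤ 3
  b_3=3 ≤ 4
  b_4=5 ≤ 5
  b_5=5 ≤ 6
  b_6=6 ≤ 7
  b_7=6 ≤ 8
All bounds hold ⇒ YES

YES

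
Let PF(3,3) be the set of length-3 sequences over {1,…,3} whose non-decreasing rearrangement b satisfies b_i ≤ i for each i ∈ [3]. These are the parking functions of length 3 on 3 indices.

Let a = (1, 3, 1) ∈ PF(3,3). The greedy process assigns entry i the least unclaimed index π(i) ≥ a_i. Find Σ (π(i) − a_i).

Σπ = 6 ({1..3} each once); Σa = 1+3+1 = 5; disp = 6−5 = 1.

1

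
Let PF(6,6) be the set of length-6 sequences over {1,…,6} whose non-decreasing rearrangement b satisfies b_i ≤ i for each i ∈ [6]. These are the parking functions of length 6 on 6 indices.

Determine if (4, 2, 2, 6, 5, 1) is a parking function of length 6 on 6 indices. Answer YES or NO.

YES

Order a: b = (1, 2, 2, 4, 5, 6).
  b_1=1 ≤ 1
  b_2=2 ≤ 2
  b_3=2 ≤ 3
  b_4=4 ≤ 4
  b_5=5 ≤ 5
  b_6=6 ≤ 6
All bounds hold ⇒ YES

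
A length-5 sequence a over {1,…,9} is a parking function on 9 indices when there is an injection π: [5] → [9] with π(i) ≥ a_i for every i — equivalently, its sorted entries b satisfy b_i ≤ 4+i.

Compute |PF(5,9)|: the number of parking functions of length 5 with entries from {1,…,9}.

50000

|PF(5,9)| = (9−5+1)·(9+1)^(5−1) = 5 · 10000 = 50000 (Pollak)
E.g. (2,7,1,6,1) → sorted (1,1,2,6,7): b_i ≤ 4+i ∀i, a PF.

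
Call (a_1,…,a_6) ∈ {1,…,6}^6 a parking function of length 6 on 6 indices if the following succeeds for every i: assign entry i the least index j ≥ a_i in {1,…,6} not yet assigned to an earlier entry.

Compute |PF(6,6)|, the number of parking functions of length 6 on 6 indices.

|PF(6,6)| = 1·7^5 = 1·16807 = 16807
Check (5,1,1,2,4,6) → sorted (1,1,2,4,5,6): b_i ≤ i ∀i, a PF.

16807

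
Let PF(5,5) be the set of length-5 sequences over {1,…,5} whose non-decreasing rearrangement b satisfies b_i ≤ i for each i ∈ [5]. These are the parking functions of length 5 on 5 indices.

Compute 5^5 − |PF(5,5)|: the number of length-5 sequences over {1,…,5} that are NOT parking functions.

1829

|PF| = 1·6^4 = 1 · 1296 = 1296 (Konheim–Weiss)
Check (2,4,4,5,3) → sorted (2,3,4,4,5): b_1=2>1, not a PF.
So 3125 − 1296 = 1829 fail.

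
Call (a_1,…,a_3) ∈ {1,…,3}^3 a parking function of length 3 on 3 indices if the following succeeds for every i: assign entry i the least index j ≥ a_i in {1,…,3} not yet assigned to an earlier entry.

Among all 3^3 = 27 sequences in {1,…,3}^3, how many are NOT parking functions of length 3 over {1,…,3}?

|PF| = (3−3+1)·(3+1)^(3−1) = 1×16 = 16
One tuple (2,2,3) → sorted (2,2,3): b_1=2>1, not a PF.
Total 27; non-PF = 27−16 = 11

11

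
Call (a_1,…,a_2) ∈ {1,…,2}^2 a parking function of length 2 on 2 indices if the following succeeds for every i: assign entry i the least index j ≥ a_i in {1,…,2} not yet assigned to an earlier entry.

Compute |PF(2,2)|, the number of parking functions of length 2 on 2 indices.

3

#PF = 1·3^1 = 1×3 = 3 (Pollak)
Check (1,1) → sorted (1,1): b_i ≤ i ∀i, a PF.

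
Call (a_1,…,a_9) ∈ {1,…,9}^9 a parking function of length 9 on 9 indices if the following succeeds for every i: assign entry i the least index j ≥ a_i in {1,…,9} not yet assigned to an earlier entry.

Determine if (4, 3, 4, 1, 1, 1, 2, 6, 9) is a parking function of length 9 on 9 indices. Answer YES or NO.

Order a: b = (1, 1, 1, 2, 3, 4, 4, 6, 9).
  b_1=1 ≤ 1
  b_2=1 ≤ 2
  b_3=1 ≤ 3
  b_4=2 ≤ 4
  b_5=3 ≤ 5
  b_6=4 ≤ 6
  b_7=4 ≤ 7
  b_8=6 ≤ 8
  b_9=9 ≤ 9
All bounds hold ⇒ YES

YES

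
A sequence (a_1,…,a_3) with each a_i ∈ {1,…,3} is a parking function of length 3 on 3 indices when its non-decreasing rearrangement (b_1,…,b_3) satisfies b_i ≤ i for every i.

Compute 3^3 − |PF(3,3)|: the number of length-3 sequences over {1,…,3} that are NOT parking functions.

|PF(3,3)| = (4−3)·4^(3−1) = 1×16 = 16 (Konheim–Weiss)
Check (2,2,2) → sorted (2,2,2): b_1=2>1, not a PF.
So 27 − 16 = 11 fail.

11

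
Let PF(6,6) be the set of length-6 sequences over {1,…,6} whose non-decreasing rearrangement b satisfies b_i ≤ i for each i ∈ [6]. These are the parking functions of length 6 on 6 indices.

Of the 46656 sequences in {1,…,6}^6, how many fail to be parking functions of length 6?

29849

|PF(6,6)| = 1·7^5 = 1 · 16807 = 16807 [KW]
Check (5,3,5,5,5,4) → sorted (3,4,5,5,5,5): b_1=3>1, not a PF.
6^6 − 16807 = 46656 − 16807 = 29849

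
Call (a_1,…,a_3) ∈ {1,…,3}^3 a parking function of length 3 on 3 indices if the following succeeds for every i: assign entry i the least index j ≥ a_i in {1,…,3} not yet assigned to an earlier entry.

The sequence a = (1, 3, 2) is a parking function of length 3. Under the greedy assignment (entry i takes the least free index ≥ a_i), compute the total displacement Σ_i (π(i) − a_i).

Σπ(i) = 1+…+3 = 6; Σa = 1+3+2 = 6; disp = 6−6 = 0.

0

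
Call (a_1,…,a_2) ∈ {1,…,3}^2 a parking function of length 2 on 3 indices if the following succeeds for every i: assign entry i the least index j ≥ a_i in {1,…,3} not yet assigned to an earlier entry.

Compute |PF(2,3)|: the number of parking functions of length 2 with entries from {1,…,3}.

8

|PF(2,3)| = (3−2+1)·(3+1)^(2−1) = 2×4 = 8 (Pollak)
Example (1,3) → sorted (1,3): b_i ≤ 1+i ∀i, a PF.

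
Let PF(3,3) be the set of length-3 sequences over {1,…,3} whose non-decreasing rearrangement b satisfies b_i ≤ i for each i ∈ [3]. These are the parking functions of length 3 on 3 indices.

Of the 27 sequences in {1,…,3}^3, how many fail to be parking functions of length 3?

11

|PF(3,3)| = (4−3)·4^(3−1) = 1·16 = 16 [KW]
Example (3,3,2) → sorted (2,3,3): b_1=2>1, not a PF.
3^3 − 16 = 27 − 16 = 11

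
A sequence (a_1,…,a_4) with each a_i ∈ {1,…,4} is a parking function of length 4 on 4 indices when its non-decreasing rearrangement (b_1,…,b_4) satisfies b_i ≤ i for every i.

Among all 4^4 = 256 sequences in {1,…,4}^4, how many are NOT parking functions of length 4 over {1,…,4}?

|PF| = (5−4)·5^(4−1) = 1×125 = 125 (Pollak)
One tuple (4,4,3,4) → sorted (3,4,4,4): b_1=3>1, not a PF.
So 256 − 125 = 131 fail.

131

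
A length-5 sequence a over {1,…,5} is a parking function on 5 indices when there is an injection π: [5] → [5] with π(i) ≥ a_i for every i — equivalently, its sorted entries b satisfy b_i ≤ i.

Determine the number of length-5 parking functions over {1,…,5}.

1296

|PF| = (5+1−5)·(5+1)^{5−1} = 1 · 1296 = 1296 [KW]
Check (2,2,2,1,1) → sorted (1,1,2,2,2): b_i ≤ i ∀i, a PF.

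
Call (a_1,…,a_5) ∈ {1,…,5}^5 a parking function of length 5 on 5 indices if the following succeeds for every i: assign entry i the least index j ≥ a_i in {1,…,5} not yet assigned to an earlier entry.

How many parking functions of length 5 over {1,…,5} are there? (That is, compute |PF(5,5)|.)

Count = (5−5+1)·(5+1)^(5−1) = 1·1296 = 1296 (Konheim–Weiss)
One tuple (3,3,1,5,2) → sorted (1,2,3,3,5): b_i ≤ i ∀i, a PF.

1296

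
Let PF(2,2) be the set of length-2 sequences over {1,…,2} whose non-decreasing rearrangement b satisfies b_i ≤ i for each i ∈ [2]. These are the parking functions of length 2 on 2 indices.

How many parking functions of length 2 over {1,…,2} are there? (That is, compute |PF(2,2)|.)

|PF(2,2)| = (2+1−2)·(2+1)^{2−1} = 1×3 = 3 (Pollak)
Check (1,2) → sorted (1,2): b_i ≤ i ∀i, a PF.

3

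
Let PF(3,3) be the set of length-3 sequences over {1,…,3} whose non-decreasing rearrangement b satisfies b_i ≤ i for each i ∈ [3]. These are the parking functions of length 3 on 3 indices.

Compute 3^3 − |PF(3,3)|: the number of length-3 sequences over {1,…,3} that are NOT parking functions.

|PF(3,3)| = (4−3)·4^(3−1) = 1 · 16 = 16 [KW]
Check (3,1,3) → sorted (1,3,3): b_2=3>2, not a PF.
3^3 − 16 = 27 − 16 = 11

11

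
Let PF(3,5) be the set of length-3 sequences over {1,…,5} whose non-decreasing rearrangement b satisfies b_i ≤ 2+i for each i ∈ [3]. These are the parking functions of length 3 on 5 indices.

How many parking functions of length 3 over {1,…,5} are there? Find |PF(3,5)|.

|PF| = (6−3)·6^(3−1) = 3×36 = 108 (Pollak)
One tuple (4,1,3) → sorted (1,3,4): b_i ≤ 2+i ∀i, a PF.

108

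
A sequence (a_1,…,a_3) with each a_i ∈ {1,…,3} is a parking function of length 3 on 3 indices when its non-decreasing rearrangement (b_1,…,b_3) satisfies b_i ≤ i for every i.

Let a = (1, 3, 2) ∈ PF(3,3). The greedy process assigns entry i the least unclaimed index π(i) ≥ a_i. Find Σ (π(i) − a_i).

0

Σπ = 6 ({1..3} each once); Σa = 1+3+2 = 6; disp = 6−6 = 0.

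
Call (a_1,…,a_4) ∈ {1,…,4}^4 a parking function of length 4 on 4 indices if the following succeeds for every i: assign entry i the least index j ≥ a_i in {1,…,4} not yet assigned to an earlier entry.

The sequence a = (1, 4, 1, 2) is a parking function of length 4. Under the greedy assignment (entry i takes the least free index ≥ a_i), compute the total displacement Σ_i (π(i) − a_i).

Σπ = 10 ({1..4} each once); Σa = 1+4+1+2 = 8; disp = 10−8 = 2.

2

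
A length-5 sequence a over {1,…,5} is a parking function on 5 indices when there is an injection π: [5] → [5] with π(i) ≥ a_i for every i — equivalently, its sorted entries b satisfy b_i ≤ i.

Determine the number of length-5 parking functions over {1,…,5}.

1296

|PF| = (6−5)·6^(5−1) = 1·1296 = 1296 (Pollak)
Example (2,2,5,3,1) → sorted (1,2,2,3,5): b_i ≤ i ∀i, a PF.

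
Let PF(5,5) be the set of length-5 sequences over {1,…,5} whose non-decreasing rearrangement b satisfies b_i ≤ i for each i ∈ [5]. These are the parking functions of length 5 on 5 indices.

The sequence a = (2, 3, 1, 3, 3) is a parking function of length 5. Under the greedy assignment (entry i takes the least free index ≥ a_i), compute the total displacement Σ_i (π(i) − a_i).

Σπ = 5·6/2 = 15 (π permutes [5]); Σa = 2+3+1+3+3 = 12; disp = 15−12 = 3.

3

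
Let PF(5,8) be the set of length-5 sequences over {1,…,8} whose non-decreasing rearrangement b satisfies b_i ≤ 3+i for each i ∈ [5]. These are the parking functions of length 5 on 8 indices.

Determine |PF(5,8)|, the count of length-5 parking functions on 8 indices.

|PF| = 4·9^4 = 4 · 6561 = 26244
E.g. (7,4,2,6,4) → sorted (2,4,4,6,7): b_i ≤ 3+i ∀i, a PF.

26244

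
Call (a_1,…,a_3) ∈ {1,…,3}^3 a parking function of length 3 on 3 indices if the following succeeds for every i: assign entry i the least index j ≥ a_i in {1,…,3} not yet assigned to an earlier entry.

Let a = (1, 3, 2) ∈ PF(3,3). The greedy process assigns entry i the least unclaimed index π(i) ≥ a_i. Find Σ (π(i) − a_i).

Σπ = 3·4/2 = 6 (π permutes [3]); Σa = 1+3+2 = 6; disp = 6−6 = 0.

0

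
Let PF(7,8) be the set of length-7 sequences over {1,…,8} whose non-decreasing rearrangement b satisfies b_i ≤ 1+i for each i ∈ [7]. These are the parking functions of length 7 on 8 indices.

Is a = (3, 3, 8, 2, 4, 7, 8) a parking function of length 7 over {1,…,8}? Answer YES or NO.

NO

Order a: b = (2, 3, 3, 4, 7, 8, 8).
  b_1=2 ≤ 2
  b_2=3 ≤ 3
  b_3=3 ≤ 4
  b_4=4 ≤ 5
  b_5=7 > 6
  fails at i=5 ⇒ NO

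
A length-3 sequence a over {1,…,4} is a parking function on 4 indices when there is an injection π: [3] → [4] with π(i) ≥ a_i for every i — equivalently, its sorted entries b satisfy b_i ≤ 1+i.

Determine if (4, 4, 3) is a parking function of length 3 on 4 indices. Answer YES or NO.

Sorted: b = (3, 4, 4).
  b_1=3 > 2
  fails at i=1 ⇒ NO

NO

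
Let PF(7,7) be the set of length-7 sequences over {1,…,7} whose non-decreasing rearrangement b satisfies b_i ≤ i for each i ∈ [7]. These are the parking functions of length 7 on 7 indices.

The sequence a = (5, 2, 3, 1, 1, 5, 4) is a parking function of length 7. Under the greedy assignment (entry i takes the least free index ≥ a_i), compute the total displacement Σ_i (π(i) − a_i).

7

Σπ = 28 ({1..7} each once); Σa = 5+2+3+1+1+5+4 = 21; disp = 28−21 = 7.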